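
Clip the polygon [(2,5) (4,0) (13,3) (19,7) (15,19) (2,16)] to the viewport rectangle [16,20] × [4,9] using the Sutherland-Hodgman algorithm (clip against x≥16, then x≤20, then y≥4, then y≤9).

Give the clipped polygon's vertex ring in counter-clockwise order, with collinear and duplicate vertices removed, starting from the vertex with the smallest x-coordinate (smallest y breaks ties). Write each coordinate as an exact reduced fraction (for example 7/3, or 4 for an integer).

1. After x ≥ 16: [(16,5) (19,7) (16,16)]
2. After x ≤ 20: [(16,5) (19,7) (16,16)]
3. After y ≥ 4: [(16,5) (19,7) (16,16)]
4. After y ≤ 9: [(16,9) (16,5) (19,7) (55/3,9)]
5. Canonical ring: [(16,5) (19,7) (55/3,9) (16,9)]

Clipped polygon: [(16,5) (19,7) (55/3,9) (16,9)]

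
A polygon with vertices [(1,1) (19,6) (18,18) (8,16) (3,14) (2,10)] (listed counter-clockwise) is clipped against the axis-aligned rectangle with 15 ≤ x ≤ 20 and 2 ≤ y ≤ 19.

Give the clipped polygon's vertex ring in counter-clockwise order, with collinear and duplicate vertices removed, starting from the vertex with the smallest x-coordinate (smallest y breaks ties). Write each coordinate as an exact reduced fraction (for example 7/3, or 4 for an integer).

1. After x ≥ 15: [(15,44/9) (19,6) (18,18) (15,87/5)]
2. After x ≤ 20: [(15,44/9) (19,6) (18,18) (15,87/5)]
3. After y ≥ 2: [(15,44/9) (19,6) (18,18) (15,87/5)]
4. After y ≤ 19: [(15,44/9) (19,6) (18,18) (15,87/5)]
5. Canonical ring: [(15,44/9) (19,6) (18,18) (15,87/5)]

Clipped polygon: [(15,44/9) (19,6) (18,18) (15,87/5)]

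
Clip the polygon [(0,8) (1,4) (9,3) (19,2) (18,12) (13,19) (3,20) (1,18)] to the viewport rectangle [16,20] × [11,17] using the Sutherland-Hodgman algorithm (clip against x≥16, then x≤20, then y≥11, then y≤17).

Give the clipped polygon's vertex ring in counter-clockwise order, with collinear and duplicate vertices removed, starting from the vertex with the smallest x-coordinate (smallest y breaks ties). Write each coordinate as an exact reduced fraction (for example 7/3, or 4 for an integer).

1. After x ≥ 16: [(16,23/10) (19,2) (18,12) (16,74/5)]
2. After x ≤ 20: [(16,23/10) (19,2) (18,12) (16,74/5)]
3. After y ≥ 11: [(16,11) (181/10,11) (18,12) (16,74/5)]
4. After y ≤ 17: [(16,11) (181/10,11) (18,12) (16,74/5)]
5. Canonical ring: [(16,11) (181/10,11) (18,12) (16,74/5)]

Clipped polygon: [(16,11) (181/10,11) (18,12) (16,74/5)]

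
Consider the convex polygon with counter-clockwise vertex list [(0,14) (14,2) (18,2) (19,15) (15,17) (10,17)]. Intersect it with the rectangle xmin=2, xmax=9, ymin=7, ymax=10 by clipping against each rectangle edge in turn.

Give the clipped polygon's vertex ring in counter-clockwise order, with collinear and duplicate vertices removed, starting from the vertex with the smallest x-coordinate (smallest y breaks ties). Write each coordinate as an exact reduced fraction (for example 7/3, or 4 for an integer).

Clipped polygon: [(14/3,10) (49/6,7) (9,7) (9,10)]

1. After x ≥ 2: [(2,73/5) (2,86/7) (14,2) (18,2) (19,15) (15,17) (10,17)]
2. After x ≤ 9: [(9,167/10) (2,73/5) (2,86/7) (9,44/7)]
3. After y ≥ 7: [(9,7) (9,167/10) (2,73/5) (2,86/7) (49/6,7)]
4. After y ≤ 10: [(9,7) (9,10) (14/3,10) (49/6,7)]
5. Canonical ring: [(14/3,10) (49/6,7) (9,7) (9,10)]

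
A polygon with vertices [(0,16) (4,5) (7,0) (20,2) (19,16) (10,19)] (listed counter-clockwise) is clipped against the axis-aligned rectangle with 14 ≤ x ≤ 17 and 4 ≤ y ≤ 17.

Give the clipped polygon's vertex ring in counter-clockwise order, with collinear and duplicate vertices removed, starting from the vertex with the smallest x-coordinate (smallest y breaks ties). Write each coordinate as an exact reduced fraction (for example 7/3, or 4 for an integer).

Clipped polygon: [(14,4) (17,4) (17,50/3) (16,17) (14,17)]

1. After x ≥ 14: [(14,14/13) (20,2) (19,16) (14,53/3)]
2. After x ≤ 17: [(14,14/13) (17,20/13) (17,50/3) (14,53/3)]
3. After y ≥ 4: [(14,4) (17,4) (17,50/3) (14,53/3)]
4. After y ≤ 17: [(14,17) (14,4) (17,4) (17,50/3) (16,17)]
5. Canonical ring: [(14,4) (17,4) (17,50/3) (16,17) (14,17)]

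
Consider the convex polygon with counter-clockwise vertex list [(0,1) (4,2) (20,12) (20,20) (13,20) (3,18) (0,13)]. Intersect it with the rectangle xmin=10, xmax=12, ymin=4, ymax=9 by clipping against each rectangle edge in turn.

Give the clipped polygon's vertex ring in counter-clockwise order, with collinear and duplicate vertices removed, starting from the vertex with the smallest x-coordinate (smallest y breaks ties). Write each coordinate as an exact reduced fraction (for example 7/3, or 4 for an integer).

Clipped polygon: [(10,23/4) (12,7) (12,9) (10,9)]

1. After x ≥ 10: [(10,23/4) (20,12) (20,20) (13,20) (10,97/5)]
2. After x ≤ 12: [(10,23/4) (12,7) (12,99/5) (10,97/5)]
3. After y ≥ 4: [(10,23/4) (12,7) (12,99/5) (10,97/5)]
4. After y ≤ 9: [(10,9) (10,23/4) (12,7) (12,9)]
5. Canonical ring: [(10,23/4) (12,7) (12,9) (10,9)]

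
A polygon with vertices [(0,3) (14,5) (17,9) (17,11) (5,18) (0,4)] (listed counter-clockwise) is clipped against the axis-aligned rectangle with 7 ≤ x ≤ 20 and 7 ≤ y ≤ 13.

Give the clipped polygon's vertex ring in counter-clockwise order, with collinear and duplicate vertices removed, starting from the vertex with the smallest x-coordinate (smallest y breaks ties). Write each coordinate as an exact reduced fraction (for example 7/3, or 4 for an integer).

Clipped polygon: [(7,7) (31/2,7) (17,9) (17,11) (95/7,13) (7,13)]

1. After x ≥ 7: [(7,4) (14,5) (17,9) (17,11) (7,101/6)]
2. After x ≤ 20: [(7,4) (14,5) (17,9) (17,11) (7,101/6)]
3. After y ≥ 7: [(7,7) (31/2,7) (17,9) (17,11) (7,101/6)]
4. After y ≤ 13: [(7,13) (7,7) (31/2,7) (17,9) (17,11) (95/7,13)]
5. Canonical ring: [(7,7) (31/2,7) (17,9) (17,11) (95/7,13) (7,13)]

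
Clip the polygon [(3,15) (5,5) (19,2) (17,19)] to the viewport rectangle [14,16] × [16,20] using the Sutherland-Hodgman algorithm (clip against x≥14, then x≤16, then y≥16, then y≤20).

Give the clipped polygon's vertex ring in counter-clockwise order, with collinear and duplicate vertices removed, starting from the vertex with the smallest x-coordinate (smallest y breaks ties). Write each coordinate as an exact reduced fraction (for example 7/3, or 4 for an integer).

Clipped polygon: [(14,16) (16,16) (16,131/7) (14,127/7)]

1. After x ≥ 14: [(14,127/7) (14,43/14) (19,2) (17,19)]
2. After x ≤ 16: [(16,131/7) (14,127/7) (14,43/14) (16,37/14)]
3. After y ≥ 16: [(16,16) (16,131/7) (14,127/7) (14,16)]
4. After y ≤ 20: [(16,16) (16,131/7) (14,127/7) (14,16)]
5. Canonical ring: [(14,16) (16,16) (16,131/7) (14,127/7)]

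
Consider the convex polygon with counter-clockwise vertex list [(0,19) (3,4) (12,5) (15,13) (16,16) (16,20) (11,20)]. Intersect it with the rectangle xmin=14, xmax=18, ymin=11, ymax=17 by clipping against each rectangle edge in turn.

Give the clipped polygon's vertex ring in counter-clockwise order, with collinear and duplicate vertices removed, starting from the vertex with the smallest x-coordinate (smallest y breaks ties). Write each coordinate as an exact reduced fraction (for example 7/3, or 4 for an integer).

1. After x ≥ 14: [(14,31/3) (15,13) (16,16) (16,20) (14,20)]
2. After x ≤ 18: [(14,31/3) (15,13) (16,16) (16,20) (14,20)]
3. After y ≥ 11: [(14,11) (57/4,11) (15,13) (16,16) (16,20) (14,20)]
4. After y ≤ 17: [(14,17) (14,11) (57/4,11) (15,13) (16,16) (16,17)]
5. Canonical ring: [(14,11) (57/4,11) (15,13) (16,16) (16,17) (14,17)]

Clipped polygon: [(14,11) (57/4,11) (15,13) (16,16) (16,17) (14,17)]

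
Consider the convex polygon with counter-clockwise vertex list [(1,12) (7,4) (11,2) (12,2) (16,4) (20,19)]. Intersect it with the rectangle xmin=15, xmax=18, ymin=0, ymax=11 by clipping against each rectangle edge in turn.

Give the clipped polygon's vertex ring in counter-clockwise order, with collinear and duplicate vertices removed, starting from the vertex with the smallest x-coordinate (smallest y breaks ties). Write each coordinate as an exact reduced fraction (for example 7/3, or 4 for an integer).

Clipped polygon: [(15,7/2) (16,4) (268/15,11) (15,11)]

1. After x ≥ 15: [(15,326/19) (15,7/2) (16,4) (20,19)]
2. After x ≤ 18: [(18,347/19) (15,326/19) (15,7/2) (16,4) (18,23/2)]
3. After y ≥ 0: [(18,347/19) (15,326/19) (15,7/2) (16,4) (18,23/2)]
4. After y ≤ 11: [(15,11) (15,7/2) (16,4) (268/15,11)]
5. Canonical ring: [(15,7/2) (16,4) (268/15,11) (15,11)]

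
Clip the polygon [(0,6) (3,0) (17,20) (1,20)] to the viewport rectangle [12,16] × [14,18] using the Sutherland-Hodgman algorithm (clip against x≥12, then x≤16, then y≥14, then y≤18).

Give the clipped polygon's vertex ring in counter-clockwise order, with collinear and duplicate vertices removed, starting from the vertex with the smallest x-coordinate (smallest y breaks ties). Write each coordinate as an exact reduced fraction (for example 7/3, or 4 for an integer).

Clipped polygon: [(12,14) (64/5,14) (78/5,18) (12,18)]

1. After x ≥ 12: [(12,90/7) (17,20) (12,20)]
2. After x ≤ 16: [(12,90/7) (16,130/7) (16,20) (12,20)]
3. After y ≥ 14: [(12,14) (64/5,14) (16,130/7) (16,20) (12,20)]
4. After y ≤ 18: [(12,18) (12,14) (64/5,14) (78/5,18)]
5. Canonical ring: [(12,14) (64/5,14) (78/5,18) (12,18)]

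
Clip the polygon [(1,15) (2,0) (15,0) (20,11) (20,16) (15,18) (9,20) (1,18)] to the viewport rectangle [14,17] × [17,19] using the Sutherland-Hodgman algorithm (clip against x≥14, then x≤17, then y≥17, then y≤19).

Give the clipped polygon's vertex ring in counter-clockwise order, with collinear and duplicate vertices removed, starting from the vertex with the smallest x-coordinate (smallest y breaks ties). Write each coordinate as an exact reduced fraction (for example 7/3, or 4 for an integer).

Clipped polygon: [(14,17) (17,17) (17,86/5) (15,18) (14,55/3)]

1. After x ≥ 14: [(14,0) (15,0) (20,11) (20,16) (15,18) (14,55/3)]
2. After x ≤ 17: [(14,0) (15,0) (17,22/5) (17,86/5) (15,18) (14,55/3)]
3. After y ≥ 17: [(14,17) (17,17) (17,86/5) (15,18) (14,55/3)]
4. After y ≤ 19: [(14,17) (17,17) (17,86/5) (15,18) (14,55/3)]
5. Canonical ring: [(14,17) (17,17) (17,86/5) (15,18) (14,55/3)]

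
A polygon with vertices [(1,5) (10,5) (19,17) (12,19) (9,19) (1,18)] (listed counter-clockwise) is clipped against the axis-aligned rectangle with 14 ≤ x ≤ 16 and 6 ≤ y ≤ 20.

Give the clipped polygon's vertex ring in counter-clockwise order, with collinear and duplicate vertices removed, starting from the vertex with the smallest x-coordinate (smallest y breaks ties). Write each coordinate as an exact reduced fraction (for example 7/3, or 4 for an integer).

1. After x ≥ 14: [(14,31/3) (19,17) (14,129/7)]
2. After x ≤ 16: [(14,31/3) (16,13) (16,125/7) (14,129/7)]
3. After y ≥ 6: [(14,31/3) (16,13) (16,125/7) (14,129/7)]
4. After y ≤ 20: [(14,31/3) (16,13) (16,125/7) (14,129/7)]
5. Canonical ring: [(14,31/3) (16,13) (16,125/7) (14,129/7)]

Clipped polygon: [(14,31/3) (16,13) (16,125/7) (14,129/7)]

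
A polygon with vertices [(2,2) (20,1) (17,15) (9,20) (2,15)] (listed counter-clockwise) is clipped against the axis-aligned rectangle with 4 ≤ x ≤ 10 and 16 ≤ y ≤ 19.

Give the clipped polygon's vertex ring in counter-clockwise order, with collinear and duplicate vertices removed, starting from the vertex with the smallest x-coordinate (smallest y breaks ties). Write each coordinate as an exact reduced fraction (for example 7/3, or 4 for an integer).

Clipped polygon: [(4,16) (10,16) (10,19) (38/5,19) (4,115/7)]

1. After x ≥ 4: [(4,17/9) (20,1) (17,15) (9,20) (4,115/7)]
2. After x ≤ 10: [(4,17/9) (10,14/9) (10,155/8) (9,20) (4,115/7)]
3. After y ≥ 16: [(4,16) (10,16) (10,155/8) (9,20) (4,115/7)]
4. After y ≤ 19: [(4,16) (10,16) (10,19) (38/5,19) (4,115/7)]
5. Canonical ring: [(4,16) (10,16) (10,19) (38/5,19) (4,115/7)]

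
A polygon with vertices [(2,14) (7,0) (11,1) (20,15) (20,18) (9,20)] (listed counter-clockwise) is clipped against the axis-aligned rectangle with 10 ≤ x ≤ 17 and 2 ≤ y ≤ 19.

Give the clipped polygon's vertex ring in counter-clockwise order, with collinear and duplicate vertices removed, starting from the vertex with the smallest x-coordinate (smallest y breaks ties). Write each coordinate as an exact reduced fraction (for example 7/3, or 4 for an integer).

1. After x ≥ 10: [(10,3/4) (11,1) (20,15) (20,18) (10,218/11)]
2. After x ≤ 17: [(10,3/4) (11,1) (17,31/3) (17,204/11) (10,218/11)]
3. After y ≥ 2: [(10,2) (163/14,2) (17,31/3) (17,204/11) (10,218/11)]
4. After y ≤ 19: [(10,19) (10,2) (163/14,2) (17,31/3) (17,204/11) (29/2,19)]
5. Canonical ring: [(10,2) (163/14,2) (17,31/3) (17,204/11) (29/2,19) (10,19)]

Clipped polygon: [(10,2) (163/14,2) (17,31/3) (17,204/11) (29/2,19) (10,19)]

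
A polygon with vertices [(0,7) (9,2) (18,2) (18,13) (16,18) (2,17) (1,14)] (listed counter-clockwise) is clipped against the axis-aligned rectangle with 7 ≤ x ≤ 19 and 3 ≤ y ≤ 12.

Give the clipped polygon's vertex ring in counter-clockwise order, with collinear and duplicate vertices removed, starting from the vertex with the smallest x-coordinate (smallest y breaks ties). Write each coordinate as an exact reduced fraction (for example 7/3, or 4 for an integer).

Clipped polygon: [(7,28/9) (36/5,3) (18,3) (18,12) (7,12)]

1. After x ≥ 7: [(7,28/9) (9,2) (18,2) (18,13) (16,18) (7,243/14)]
2. After x ≤ 19: [(7,28/9) (9,2) (18,2) (18,13) (16,18) (7,243/14)]
3. After y ≥ 3: [(7,28/9) (36/5,3) (18,3) (18,13) (16,18) (7,243/14)]
4. After y ≤ 12: [(7,12) (7,28/9) (36/5,3) (18,3) (18,12)]
5. Canonical ring: [(7,28/9) (36/5,3) (18,3) (18,12) (7,12)]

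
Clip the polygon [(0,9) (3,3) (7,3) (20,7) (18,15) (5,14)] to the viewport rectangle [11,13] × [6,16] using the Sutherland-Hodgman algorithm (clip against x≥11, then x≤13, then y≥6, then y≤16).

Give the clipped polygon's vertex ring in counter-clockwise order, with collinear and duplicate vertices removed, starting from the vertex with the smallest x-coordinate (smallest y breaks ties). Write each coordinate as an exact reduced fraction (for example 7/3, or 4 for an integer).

Clipped polygon: [(11,6) (13,6) (13,190/13) (11,188/13)]

1. After x ≥ 11: [(11,55/13) (20,7) (18,15) (11,188/13)]
2. After x ≤ 13: [(11,55/13) (13,63/13) (13,190/13) (11,188/13)]
3. After y ≥ 6: [(11,6) (13,6) (13,190/13) (11,188/13)]
4. After y ≤ 16: [(11,6) (13,6) (13,190/13) (11,188/13)]
5. Canonical ring: [(11,6) (13,6) (13,190/13) (11,188/13)]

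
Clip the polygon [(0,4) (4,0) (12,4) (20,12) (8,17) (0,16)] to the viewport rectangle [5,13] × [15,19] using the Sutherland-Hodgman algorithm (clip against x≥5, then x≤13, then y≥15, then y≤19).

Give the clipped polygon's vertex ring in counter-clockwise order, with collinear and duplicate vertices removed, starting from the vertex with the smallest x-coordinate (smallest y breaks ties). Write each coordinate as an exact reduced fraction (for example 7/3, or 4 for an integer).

Clipped polygon: [(5,15) (64/5,15) (8,17) (5,133/8)]

1. After x ≥ 5: [(5,1/2) (12,4) (20,12) (8,17) (5,133/8)]
2. After x ≤ 13: [(5,1/2) (12,4) (13,5) (13,179/12) (8,17) (5,133/8)]
3. After y ≥ 15: [(5,15) (64/5,15) (8,17) (5,133/8)]
4. After y ≤ 19: [(5,15) (64/5,15) (8,17) (5,133/8)]
5. Canonical ring: [(5,15) (64/5,15) (8,17) (5,133/8)]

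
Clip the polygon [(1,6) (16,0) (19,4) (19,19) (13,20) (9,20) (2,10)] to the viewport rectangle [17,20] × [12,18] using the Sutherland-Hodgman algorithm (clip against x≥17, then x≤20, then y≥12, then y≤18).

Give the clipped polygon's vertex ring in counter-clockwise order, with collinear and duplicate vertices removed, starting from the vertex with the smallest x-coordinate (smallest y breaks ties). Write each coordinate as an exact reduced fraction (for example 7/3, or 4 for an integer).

Clipped polygon: [(17,12) (19,12) (19,18) (17,18)]

1. After x ≥ 17: [(17,4/3) (19,4) (19,19) (17,58/3)]
2. After x ≤ 20: [(17,4/3) (19,4) (19,19) (17,58/3)]
3. After y ≥ 12: [(17,12) (19,12) (19,19) (17,58/3)]
4. After y ≤ 18: [(17,18) (17,12) (19,12) (19,18)]
5. Canonical ring: [(17,12) (19,12) (19,18) (17,18)]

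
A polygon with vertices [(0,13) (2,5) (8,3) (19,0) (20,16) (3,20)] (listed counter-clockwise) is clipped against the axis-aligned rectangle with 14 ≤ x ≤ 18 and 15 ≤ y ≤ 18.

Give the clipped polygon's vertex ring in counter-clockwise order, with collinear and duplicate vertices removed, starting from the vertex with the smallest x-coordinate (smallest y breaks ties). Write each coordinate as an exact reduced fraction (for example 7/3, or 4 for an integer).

1. After x ≥ 14: [(14,15/11) (19,0) (20,16) (14,296/17)]
2. After x ≤ 18: [(14,15/11) (18,3/11) (18,280/17) (14,296/17)]
3. After y ≥ 15: [(14,15) (18,15) (18,280/17) (14,296/17)]
4. After y ≤ 18: [(14,15) (18,15) (18,280/17) (14,296/17)]
5. Canonical ring: [(14,15) (18,15) (18,280/17) (14,296/17)]

Clipped polygon: [(14,15) (18,15) (18,280/17) (14,296/17)]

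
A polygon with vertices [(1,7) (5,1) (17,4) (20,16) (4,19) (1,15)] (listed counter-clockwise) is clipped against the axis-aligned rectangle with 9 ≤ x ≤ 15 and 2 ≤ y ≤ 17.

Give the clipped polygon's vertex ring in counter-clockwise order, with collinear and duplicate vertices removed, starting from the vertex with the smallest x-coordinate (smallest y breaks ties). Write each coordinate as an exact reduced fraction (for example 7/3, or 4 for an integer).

Clipped polygon: [(9,2) (15,7/2) (15,271/16) (44/3,17) (9,17)]

1. After x ≥ 9: [(9,2) (17,4) (20,16) (9,289/16)]
2. After x ≤ 15: [(9,2) (15,7/2) (15,271/16) (9,289/16)]
3. After y ≥ 2: [(9,2) (15,7/2) (15,271/16) (9,289/16)]
4. After y ≤ 17: [(9,17) (9,2) (15,7/2) (15,271/16) (44/3,17)]
5. Canonical ring: [(9,2) (15,7/2) (15,271/16) (44/3,17) (9,17)]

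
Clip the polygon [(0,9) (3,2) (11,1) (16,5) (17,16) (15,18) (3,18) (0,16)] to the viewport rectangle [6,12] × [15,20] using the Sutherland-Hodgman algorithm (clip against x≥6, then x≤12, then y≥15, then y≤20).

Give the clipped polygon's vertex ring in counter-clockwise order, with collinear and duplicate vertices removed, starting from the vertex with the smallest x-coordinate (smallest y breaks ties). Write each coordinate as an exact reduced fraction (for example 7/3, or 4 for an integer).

Clipped polygon: [(6,15) (12,15) (12,18) (6,18)]

1. After x ≥ 6: [(6,13/8) (11,1) (16,5) (17,16) (15,18) (6,18)]
2. After x ≤ 12: [(6,13/8) (11,1) (12,9/5) (12,18) (6,18)]
3. After y ≥ 15: [(6,15) (12,15) (12,18) (6,18)]
4. After y ≤ 20: [(6,15) (12,15) (12,18) (6,18)]
5. Canonical ring: [(6,15) (12,15) (12,18) (6,18)]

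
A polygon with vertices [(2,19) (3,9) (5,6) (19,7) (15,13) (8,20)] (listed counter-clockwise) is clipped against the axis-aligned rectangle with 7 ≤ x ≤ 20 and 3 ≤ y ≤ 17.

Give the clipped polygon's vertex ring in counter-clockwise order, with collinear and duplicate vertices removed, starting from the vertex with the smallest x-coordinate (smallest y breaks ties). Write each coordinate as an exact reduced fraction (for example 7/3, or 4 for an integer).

Clipped polygon: [(7,43/7) (19,7) (15,13) (11,17) (7,17)]

1. After x ≥ 7: [(7,119/6) (7,43/7) (19,7) (15,13) (8,20)]
2. After x ≤ 20: [(7,119/6) (7,43/7) (19,7) (15,13) (8,20)]
3. After y ≥ 3: [(7,119/6) (7,43/7) (19,7) (15,13) (8,20)]
4. After y ≤ 17: [(7,17) (7,43/7) (19,7) (15,13) (11,17)]
5. Canonical ring: [(7,43/7) (19,7) (15,13) (11,17) (7,17)]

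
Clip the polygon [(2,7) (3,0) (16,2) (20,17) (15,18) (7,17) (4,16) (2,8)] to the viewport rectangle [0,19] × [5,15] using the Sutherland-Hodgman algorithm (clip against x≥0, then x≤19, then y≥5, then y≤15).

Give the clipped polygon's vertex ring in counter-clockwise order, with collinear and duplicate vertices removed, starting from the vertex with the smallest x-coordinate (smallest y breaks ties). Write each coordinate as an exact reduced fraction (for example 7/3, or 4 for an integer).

Clipped polygon: [(2,7) (16/7,5) (84/5,5) (19,53/4) (19,15) (15/4,15) (2,8)]

1. After x ≥ 0: [(2,7) (3,0) (16,2) (20,17) (15,18) (7,17) (4,16) (2,8)]
2. After x ≤ 19: [(2,7) (3,0) (16,2) (19,53/4) (19,86/5) (15,18) (7,17) (4,16) (2,8)]
3. After y ≥ 5: [(2,7) (16/7,5) (84/5,5) (19,53/4) (19,86/5) (15,18) (7,17) (4,16) (2,8)]
4. After y ≤ 15: [(2,7) (16/7,5) (84/5,5) (19,53/4) (19,15) (15/4,15) (2,8)]
5. Canonical ring: [(2,7) (16/7,5) (84/5,5) (19,53/4) (19,15) (15/4,15) (2,8)]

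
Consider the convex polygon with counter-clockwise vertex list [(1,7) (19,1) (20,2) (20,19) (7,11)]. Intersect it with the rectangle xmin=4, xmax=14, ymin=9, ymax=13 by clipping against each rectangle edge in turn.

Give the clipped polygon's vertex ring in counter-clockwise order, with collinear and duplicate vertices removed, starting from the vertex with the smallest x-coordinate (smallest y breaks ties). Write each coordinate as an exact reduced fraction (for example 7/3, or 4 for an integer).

1. After x ≥ 4: [(4,9) (4,6) (19,1) (20,2) (20,19) (7,11)]
2. After x ≤ 14: [(4,9) (4,6) (14,8/3) (14,199/13) (7,11)]
3. After y ≥ 9: [(4,9) (4,9) (14,9) (14,199/13) (7,11)]
4. After y ≤ 13: [(4,9) (4,9) (14,9) (14,13) (41/4,13) (7,11)]
5. Canonical ring: [(4,9) (14,9) (14,13) (41/4,13) (7,11)]

Clipped polygon: [(4,9) (14,9) (14,13) (41/4,13) (7,11)]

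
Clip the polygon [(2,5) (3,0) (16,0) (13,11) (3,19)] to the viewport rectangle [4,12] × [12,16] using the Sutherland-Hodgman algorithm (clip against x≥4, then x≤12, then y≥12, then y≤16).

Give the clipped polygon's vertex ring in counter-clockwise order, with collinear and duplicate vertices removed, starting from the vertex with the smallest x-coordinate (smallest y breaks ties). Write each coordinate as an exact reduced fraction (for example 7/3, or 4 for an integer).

Clipped polygon: [(4,12) (47/4,12) (27/4,16) (4,16)]

1. After x ≥ 4: [(4,0) (16,0) (13,11) (4,91/5)]
2. After x ≤ 12: [(4,0) (12,0) (12,59/5) (4,91/5)]
3. After y ≥ 12: [(4,12) (47/4,12) (4,91/5)]
4. After y ≤ 16: [(4,16) (4,12) (47/4,12) (27/4,16)]
5. Canonical ring: [(4,12) (47/4,12) (27/4,16) (4,16)]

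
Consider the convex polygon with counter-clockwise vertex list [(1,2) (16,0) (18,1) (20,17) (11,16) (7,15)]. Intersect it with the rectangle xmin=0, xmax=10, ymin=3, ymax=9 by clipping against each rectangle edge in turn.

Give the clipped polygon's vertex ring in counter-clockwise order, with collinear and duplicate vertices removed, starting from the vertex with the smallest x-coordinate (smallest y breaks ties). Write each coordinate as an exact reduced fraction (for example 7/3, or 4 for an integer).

Clipped polygon: [(19/13,3) (10,3) (10,9) (55/13,9)]

1. After x ≥ 0: [(1,2) (16,0) (18,1) (20,17) (11,16) (7,15)]
2. After x ≤ 10: [(1,2) (10,4/5) (10,63/4) (7,15)]
3. After y ≥ 3: [(19/13,3) (10,3) (10,63/4) (7,15)]
4. After y ≤ 9: [(55/13,9) (19/13,3) (10,3) (10,9)]
5. Canonical ring: [(19/13,3) (10,3) (10,9) (55/13,9)]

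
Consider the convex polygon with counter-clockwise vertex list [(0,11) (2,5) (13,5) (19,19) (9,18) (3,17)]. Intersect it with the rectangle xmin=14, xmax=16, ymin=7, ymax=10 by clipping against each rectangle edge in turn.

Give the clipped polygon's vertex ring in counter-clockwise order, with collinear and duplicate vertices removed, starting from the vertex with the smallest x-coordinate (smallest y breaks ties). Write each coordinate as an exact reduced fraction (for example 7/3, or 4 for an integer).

Clipped polygon: [(14,22/3) (106/7,10) (14,10)]

1. After x ≥ 14: [(14,22/3) (19,19) (14,37/2)]
2. After x ≤ 16: [(14,22/3) (16,12) (16,187/10) (14,37/2)]
3. After y ≥ 7: [(14,22/3) (16,12) (16,187/10) (14,37/2)]
4. After y ≤ 10: [(14,10) (14,22/3) (106/7,10)]
5. Canonical ring: [(14,22/3) (106/7,10) (14,10)]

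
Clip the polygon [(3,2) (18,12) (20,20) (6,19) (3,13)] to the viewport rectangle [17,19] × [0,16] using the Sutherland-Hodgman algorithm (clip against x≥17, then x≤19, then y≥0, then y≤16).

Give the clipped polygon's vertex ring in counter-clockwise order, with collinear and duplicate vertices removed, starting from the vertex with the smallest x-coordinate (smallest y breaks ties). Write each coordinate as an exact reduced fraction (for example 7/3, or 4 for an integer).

1. After x ≥ 17: [(17,34/3) (18,12) (20,20) (17,277/14)]
2. After x ≤ 19: [(17,34/3) (18,12) (19,16) (19,279/14) (17,277/14)]
3. After y ≥ 0: [(17,34/3) (18,12) (19,16) (19,279/14) (17,277/14)]
4. After y ≤ 16: [(17,16) (17,34/3) (18,12) (19,16) (19,16)]
5. Canonical ring: [(17,34/3) (18,12) (19,16) (17,16)]

Clipped polygon: [(17,34/3) (18,12) (19,16) (17,16)]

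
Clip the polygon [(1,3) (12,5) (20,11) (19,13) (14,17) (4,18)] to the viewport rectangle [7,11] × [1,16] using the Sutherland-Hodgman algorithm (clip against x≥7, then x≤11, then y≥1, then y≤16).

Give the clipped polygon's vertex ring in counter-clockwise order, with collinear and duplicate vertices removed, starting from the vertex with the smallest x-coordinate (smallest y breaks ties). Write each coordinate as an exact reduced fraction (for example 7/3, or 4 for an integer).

Clipped polygon: [(7,45/11) (11,53/11) (11,16) (7,16)]

1. After x ≥ 7: [(7,45/11) (12,5) (20,11) (19,13) (14,17) (7,177/10)]
2. After x ≤ 11: [(7,45/11) (11,53/11) (11,173/10) (7,177/10)]
3. After y ≥ 1: [(7,45/11) (11,53/11) (11,173/10) (7,177/10)]
4. After y ≤ 16: [(7,16) (7,45/11) (11,53/11) (11,16)]
5. Canonical ring: [(7,45/11) (11,53/11) (11,16) (7,16)]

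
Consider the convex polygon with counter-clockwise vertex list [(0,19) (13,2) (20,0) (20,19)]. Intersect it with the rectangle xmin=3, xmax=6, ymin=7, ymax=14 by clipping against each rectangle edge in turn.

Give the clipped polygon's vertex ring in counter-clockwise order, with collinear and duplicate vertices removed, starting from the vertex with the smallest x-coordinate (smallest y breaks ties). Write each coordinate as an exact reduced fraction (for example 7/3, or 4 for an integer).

1. After x ≥ 3: [(3,19) (3,196/13) (13,2) (20,0) (20,19)]
2. After x ≤ 6: [(6,19) (3,19) (3,196/13) (6,145/13)]
3. After y ≥ 7: [(6,19) (3,19) (3,196/13) (6,145/13)]
4. After y ≤ 14: [(6,14) (65/17,14) (6,145/13)]
5. Canonical ring: [(65/17,14) (6,145/13) (6,14)]

Clipped polygon: [(65/17,14) (6,145/13) (6,14)]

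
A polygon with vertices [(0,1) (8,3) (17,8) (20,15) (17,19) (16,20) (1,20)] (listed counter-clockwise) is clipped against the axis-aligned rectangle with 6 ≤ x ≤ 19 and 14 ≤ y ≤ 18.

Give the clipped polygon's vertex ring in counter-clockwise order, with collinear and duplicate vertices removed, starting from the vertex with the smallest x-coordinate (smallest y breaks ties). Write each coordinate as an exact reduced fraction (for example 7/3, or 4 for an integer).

1. After x ≥ 6: [(6,5/2) (8,3) (17,8) (20,15) (17,19) (16,20) (6,20)]
2. After x ≤ 19: [(6,5/2) (8,3) (17,8) (19,38/3) (19,49/3) (17,19) (16,20) (6,20)]
3. After y ≥ 14: [(6,14) (19,14) (19,49/3) (17,19) (16,20) (6,20)]
4. After y ≤ 18: [(6,18) (6,14) (19,14) (19,49/3) (71/4,18)]
5. Canonical ring: [(6,14) (19,14) (19,49/3) (71/4,18) (6,18)]

Clipped polygon: [(6,14) (19,14) (19,49/3) (71/4,18) (6,18)]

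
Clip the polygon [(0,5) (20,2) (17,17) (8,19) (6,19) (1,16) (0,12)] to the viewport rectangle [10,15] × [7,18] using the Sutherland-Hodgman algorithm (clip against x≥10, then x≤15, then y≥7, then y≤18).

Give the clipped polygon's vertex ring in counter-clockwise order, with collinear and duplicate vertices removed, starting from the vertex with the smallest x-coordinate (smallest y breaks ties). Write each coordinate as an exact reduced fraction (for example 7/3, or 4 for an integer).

Clipped polygon: [(10,7) (15,7) (15,157/9) (25/2,18) (10,18)]

1. After x ≥ 10: [(10,7/2) (20,2) (17,17) (10,167/9)]
2. After x ≤ 15: [(10,7/2) (15,11/4) (15,157/9) (10,167/9)]
3. After y ≥ 7: [(10,7) (15,7) (15,157/9) (10,167/9)]
4. After y ≤ 18: [(10,18) (10,7) (15,7) (15,157/9) (25/2,18)]
5. Canonical ring: [(10,7) (15,7) (15,157/9) (25/2,18) (10,18)]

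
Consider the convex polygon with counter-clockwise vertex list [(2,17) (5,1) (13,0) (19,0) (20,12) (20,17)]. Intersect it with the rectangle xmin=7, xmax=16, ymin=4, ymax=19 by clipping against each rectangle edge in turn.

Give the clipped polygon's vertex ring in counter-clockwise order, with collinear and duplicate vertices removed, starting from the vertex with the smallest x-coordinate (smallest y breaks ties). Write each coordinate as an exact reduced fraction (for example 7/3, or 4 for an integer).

Clipped polygon: [(7,4) (16,4) (16,17) (7,17)]

1. After x ≥ 7: [(7,17) (7,3/4) (13,0) (19,0) (20,12) (20,17)]
2. After x ≤ 16: [(16,17) (7,17) (7,3/4) (13,0) (16,0)]
3. After y ≥ 4: [(16,4) (16,17) (7,17) (7,4)]
4. After y ≤ 19: [(16,4) (16,17) (7,17) (7,4)]
5. Canonical ring: [(7,4) (16,4) (16,17) (7,17)]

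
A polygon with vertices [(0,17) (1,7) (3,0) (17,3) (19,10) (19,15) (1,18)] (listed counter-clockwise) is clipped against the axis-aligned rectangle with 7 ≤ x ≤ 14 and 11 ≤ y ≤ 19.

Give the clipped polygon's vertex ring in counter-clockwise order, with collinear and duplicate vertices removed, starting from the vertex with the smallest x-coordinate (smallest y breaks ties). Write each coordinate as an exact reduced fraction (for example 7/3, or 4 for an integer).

1. After x ≥ 7: [(7,6/7) (17,3) (19,10) (19,15) (7,17)]
2. After x ≤ 14: [(7,6/7) (14,33/14) (14,95/6) (7,17)]
3. After y ≥ 11: [(7,11) (14,11) (14,95/6) (7,17)]
4. After y ≤ 19: [(7,11) (14,11) (14,95/6) (7,17)]
5. Canonical ring: [(7,11) (14,11) (14,95/6) (7,17)]

Clipped polygon: [(7,11) (14,11) (14,95/6) (7,17)]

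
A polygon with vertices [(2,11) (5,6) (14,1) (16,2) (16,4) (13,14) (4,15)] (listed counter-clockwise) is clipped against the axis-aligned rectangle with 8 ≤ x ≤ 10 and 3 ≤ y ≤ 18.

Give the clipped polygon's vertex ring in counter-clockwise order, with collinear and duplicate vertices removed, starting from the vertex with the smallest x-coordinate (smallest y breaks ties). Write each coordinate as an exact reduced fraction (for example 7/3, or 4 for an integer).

1. After x ≥ 8: [(8,13/3) (14,1) (16,2) (16,4) (13,14) (8,131/9)]
2. After x ≤ 10: [(8,13/3) (10,29/9) (10,43/3) (8,131/9)]
3. After y ≥ 3: [(8,13/3) (10,29/9) (10,43/3) (8,131/9)]
4. After y ≤ 18: [(8,13/3) (10,29/9) (10,43/3) (8,131/9)]
5. Canonical ring: [(8,13/3) (10,29/9) (10,43/3) (8,131/9)]

Clipped polygon: [(8,13/3) (10,29/9) (10,43/3) (8,131/9)]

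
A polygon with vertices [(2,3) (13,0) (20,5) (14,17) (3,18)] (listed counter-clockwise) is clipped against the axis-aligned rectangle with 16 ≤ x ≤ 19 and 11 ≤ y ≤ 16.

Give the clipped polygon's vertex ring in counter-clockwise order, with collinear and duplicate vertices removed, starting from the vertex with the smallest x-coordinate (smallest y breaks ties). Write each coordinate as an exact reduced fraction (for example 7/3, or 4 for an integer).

1. After x ≥ 16: [(16,15/7) (20,5) (16,13)]
2. After x ≤ 19: [(16,15/7) (19,30/7) (19,7) (16,13)]
3. After y ≥ 11: [(16,11) (17,11) (16,13)]
4. After y ≤ 16: [(16,11) (17,11) (16,13)]
5. Canonical ring: [(16,11) (17,11) (16,13)]

Clipped polygon: [(16,11) (17,11) (16,13)]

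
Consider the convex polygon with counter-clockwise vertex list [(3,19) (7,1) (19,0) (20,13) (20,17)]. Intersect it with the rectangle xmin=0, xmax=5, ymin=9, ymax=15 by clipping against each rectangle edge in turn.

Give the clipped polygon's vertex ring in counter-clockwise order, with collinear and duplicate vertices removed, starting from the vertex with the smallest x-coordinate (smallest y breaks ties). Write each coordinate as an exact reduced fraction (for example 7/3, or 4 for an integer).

Clipped polygon: [(35/9,15) (5,10) (5,15)]

1. After x ≥ 0: [(3,19) (7,1) (19,0) (20,13) (20,17)]
2. After x ≤ 5: [(5,319/17) (3,19) (5,10)]
3. After y ≥ 9: [(5,319/17) (3,19) (5,10)]
4. After y ≤ 15: [(5,15) (35/9,15) (5,10)]
5. Canonical ring: [(35/9,15) (5,10) (5,15)]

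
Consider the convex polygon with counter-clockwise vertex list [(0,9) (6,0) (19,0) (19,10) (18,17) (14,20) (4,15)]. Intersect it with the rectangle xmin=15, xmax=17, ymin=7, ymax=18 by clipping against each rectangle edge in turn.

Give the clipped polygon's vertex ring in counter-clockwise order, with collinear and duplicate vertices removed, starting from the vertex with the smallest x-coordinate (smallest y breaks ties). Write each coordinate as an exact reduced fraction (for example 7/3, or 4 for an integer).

1. After x ≥ 15: [(15,0) (19,0) (19,10) (18,17) (15,77/4)]
2. After x ≤ 17: [(15,0) (17,0) (17,71/4) (15,77/4)]
3. After y ≥ 7: [(15,7) (17,7) (17,71/4) (15,77/4)]
4. After y ≤ 18: [(15,18) (15,7) (17,7) (17,71/4) (50/3,18)]
5. Canonical ring: [(15,7) (17,7) (17,71/4) (50/3,18) (15,18)]

Clipped polygon: [(15,7) (17,7) (17,71/4) (50/3,18) (15,18)]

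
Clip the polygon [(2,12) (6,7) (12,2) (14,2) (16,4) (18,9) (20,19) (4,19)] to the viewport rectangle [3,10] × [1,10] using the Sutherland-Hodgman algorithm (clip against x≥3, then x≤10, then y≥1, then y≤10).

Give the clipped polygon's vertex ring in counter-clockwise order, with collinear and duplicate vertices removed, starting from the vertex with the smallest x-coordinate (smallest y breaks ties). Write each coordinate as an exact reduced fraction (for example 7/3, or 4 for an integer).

Clipped polygon: [(18/5,10) (6,7) (10,11/3) (10,10)]

1. After x ≥ 3: [(3,31/2) (3,43/4) (6,7) (12,2) (14,2) (16,4) (18,9) (20,19) (4,19)]
2. After x ≤ 10: [(3,31/2) (3,43/4) (6,7) (10,11/3) (10,19) (4,19)]
3. After y ≥ 1: [(3,31/2) (3,43/4) (6,7) (10,11/3) (10,19) (4,19)]
4. After y ≤ 10: [(18/5,10) (6,7) (10,11/3) (10,10)]
5. Canonical ring: [(18/5,10) (6,7) (10,11/3) (10,10)]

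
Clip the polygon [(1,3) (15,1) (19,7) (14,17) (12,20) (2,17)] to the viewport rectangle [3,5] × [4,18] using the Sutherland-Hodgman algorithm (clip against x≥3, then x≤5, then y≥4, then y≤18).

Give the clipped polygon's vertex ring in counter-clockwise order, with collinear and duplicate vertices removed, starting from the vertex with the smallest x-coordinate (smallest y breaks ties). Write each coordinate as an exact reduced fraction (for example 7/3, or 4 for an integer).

1. After x ≥ 3: [(3,19/7) (15,1) (19,7) (14,17) (12,20) (3,173/10)]
2. After x ≤ 5: [(3,19/7) (5,17/7) (5,179/10) (3,173/10)]
3. After y ≥ 4: [(3,4) (5,4) (5,179/10) (3,173/10)]
4. After y ≤ 18: [(3,4) (5,4) (5,179/10) (3,173/10)]
5. Canonical ring: [(3,4) (5,4) (5,179/10) (3,173/10)]

Clipped polygon: [(3,4) (5,4) (5,179/10) (3,173/10)]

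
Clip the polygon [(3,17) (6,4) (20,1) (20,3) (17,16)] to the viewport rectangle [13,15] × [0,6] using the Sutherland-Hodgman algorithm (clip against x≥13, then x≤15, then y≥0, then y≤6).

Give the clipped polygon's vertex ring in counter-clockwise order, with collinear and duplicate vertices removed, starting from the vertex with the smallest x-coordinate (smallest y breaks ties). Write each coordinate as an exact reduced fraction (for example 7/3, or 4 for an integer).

1. After x ≥ 13: [(13,114/7) (13,5/2) (20,1) (20,3) (17,16)]
2. After x ≤ 15: [(15,113/7) (13,114/7) (13,5/2) (15,29/14)]
3. After y ≥ 0: [(15,113/7) (13,114/7) (13,5/2) (15,29/14)]
4. After y ≤ 6: [(15,6) (13,6) (13,5/2) (15,29/14)]
5. Canonical ring: [(13,5/2) (15,29/14) (15,6) (13,6)]

Clipped polygon: [(13,5/2) (15,29/14) (15,6) (13,6)]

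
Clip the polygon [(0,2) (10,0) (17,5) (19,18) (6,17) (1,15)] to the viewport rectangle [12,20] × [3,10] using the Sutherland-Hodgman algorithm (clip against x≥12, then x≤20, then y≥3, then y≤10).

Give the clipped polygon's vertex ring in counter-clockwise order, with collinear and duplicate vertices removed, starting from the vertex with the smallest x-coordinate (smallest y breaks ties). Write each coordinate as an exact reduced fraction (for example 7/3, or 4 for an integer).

Clipped polygon: [(12,3) (71/5,3) (17,5) (231/13,10) (12,10)]

1. After x ≥ 12: [(12,10/7) (17,5) (19,18) (12,227/13)]
2. After x ≤ 20: [(12,10/7) (17,5) (19,18) (12,227/13)]
3. After y ≥ 3: [(12,3) (71/5,3) (17,5) (19,18) (12,227/13)]
4. After y ≤ 10: [(12,10) (12,3) (71/5,3) (17,5) (231/13,10)]
5. Canonical ring: [(12,3) (71/5,3) (17,5) (231/13,10) (12,10)]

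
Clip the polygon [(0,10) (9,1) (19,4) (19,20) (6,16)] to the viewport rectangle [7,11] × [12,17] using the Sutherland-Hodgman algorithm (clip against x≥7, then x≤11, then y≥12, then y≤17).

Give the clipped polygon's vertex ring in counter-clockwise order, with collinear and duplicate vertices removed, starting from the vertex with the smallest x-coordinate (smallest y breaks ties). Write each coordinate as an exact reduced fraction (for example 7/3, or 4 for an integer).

Clipped polygon: [(7,12) (11,12) (11,17) (37/4,17) (7,212/13)]

1. After x ≥ 7: [(7,3) (9,1) (19,4) (19,20) (7,212/13)]
2. After x ≤ 11: [(7,3) (9,1) (11,8/5) (11,228/13) (7,212/13)]
3. After y ≥ 12: [(7,12) (11,12) (11,228/13) (7,212/13)]
4. After y ≤ 17: [(7,12) (11,12) (11,17) (37/4,17) (7,212/13)]
5. Canonical ring: [(7,12) (11,12) (11,17) (37/4,17) (7,212/13)]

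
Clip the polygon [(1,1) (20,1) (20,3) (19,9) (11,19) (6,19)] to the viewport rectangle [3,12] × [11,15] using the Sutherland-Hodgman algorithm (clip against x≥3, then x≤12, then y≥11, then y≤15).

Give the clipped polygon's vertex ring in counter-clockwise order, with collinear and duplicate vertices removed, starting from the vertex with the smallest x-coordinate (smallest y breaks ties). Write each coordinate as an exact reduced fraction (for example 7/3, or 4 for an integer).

Clipped polygon: [(34/9,11) (12,11) (12,15) (44/9,15)]

1. After x ≥ 3: [(3,41/5) (3,1) (20,1) (20,3) (19,9) (11,19) (6,19)]
2. After x ≤ 12: [(3,41/5) (3,1) (12,1) (12,71/4) (11,19) (6,19)]
3. After y ≥ 11: [(34/9,11) (12,11) (12,71/4) (11,19) (6,19)]
4. After y ≤ 15: [(44/9,15) (34/9,11) (12,11) (12,15)]
5. Canonical ring: [(34/9,11) (12,11) (12,15) (44/9,15)]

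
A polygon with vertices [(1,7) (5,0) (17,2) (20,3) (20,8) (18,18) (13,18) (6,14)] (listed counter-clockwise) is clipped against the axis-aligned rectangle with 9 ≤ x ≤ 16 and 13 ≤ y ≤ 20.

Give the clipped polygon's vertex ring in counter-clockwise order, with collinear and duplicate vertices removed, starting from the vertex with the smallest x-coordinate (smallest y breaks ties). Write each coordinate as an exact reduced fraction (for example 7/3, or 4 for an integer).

Clipped polygon: [(9,13) (16,13) (16,18) (13,18) (9,110/7)]

1. After x ≥ 9: [(9,2/3) (17,2) (20,3) (20,8) (18,18) (13,18) (9,110/7)]
2. After x ≤ 16: [(9,2/3) (16,11/6) (16,18) (13,18) (9,110/7)]
3. After y ≥ 13: [(9,13) (16,13) (16,18) (13,18) (9,110/7)]
4. After y ≤ 20: [(9,13) (16,13) (16,18) (13,18) (9,110/7)]
5. Canonical ring: [(9,13) (16,13) (16,18) (13,18) (9,110/7)]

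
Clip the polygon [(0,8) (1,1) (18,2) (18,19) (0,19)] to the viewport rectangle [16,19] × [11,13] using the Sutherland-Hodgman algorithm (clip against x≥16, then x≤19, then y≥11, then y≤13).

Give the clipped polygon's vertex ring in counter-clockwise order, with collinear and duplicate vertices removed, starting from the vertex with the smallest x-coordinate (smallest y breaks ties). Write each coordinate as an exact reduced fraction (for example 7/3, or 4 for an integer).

1. After x ≥ 16: [(16,32/17) (18,2) (18,19) (16,19)]
2. After x ≤ 19: [(16,32/17) (18,2) (18,19) (16,19)]
3. After y ≥ 11: [(16,11) (18,11) (18,19) (16,19)]
4. After y ≤ 13: [(16,13) (16,11) (18,11) (18,13)]
5. Canonical ring: [(16,11) (18,11) (18,13) (16,13)]

Clipped polygon: [(16,11) (18,11) (18,13) (16,13)]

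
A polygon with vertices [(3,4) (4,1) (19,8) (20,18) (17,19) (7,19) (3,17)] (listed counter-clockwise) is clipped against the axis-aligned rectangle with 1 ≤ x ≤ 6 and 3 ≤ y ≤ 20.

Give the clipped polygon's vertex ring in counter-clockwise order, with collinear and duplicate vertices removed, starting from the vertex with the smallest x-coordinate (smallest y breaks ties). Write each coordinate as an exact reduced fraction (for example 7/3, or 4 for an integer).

Clipped polygon: [(3,4) (10/3,3) (6,3) (6,37/2) (3,17)]

1. After x ≥ 1: [(3,4) (4,1) (19,8) (20,18) (17,19) (7,19) (3,17)]
2. After x ≤ 6: [(3,4) (4,1) (6,29/15) (6,37/2) (3,17)]
3. After y ≥ 3: [(3,4) (10/3,3) (6,3) (6,37/2) (3,17)]
4. After y ≤ 20: [(3,4) (10/3,3) (6,3) (6,37/2) (3,17)]
5. Canonical ring: [(3,4) (10/3,3) (6,3) (6,37/2) (3,17)]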